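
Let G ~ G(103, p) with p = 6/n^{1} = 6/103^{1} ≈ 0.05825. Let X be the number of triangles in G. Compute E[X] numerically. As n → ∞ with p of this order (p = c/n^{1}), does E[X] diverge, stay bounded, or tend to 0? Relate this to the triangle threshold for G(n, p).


Number of potential triangles: C(103, 3) = 176851.
Each occurs with probability p³ ≈ (0.05825)³ ≈ 1.976706e-04.
By linearity: E[X] = C(103, 3)·p³ ≈ 176851 · 1.976706e-04 ≈ 34.9582.
Here α = 1, so p = 6/n is exactly at the triangle threshold p ~ 1/n. Asymptotically E[X] → c³/6 = 6³/6 = 36 ≈ 36.0000, a bounded constant. In this regime the triangle count is asymptotically Poisson(c³/6).

E[X] ≈ 34.9582; in regime p = Θ(1/n^{1}) E[X] stays bounded (at the triangle threshold p ~ 1/n).


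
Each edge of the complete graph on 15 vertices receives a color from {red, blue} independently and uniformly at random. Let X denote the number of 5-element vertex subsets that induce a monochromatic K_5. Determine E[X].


Let X = Σ_S X_S over the C(15, 5) = 3003 subsets S of size 5, where X_S = 1 if the K_5 on S is monochromatic.
For a fixed S, the K_5 on S has C(5, 2) = 10 edges. P[all 10 edges red] = (1/2)^10, and likewise for blue, so P[monochromatic] = 2·(1/2)^10 = 2^{1 − 10} = 1/512.
Summing: E[X] = C(15, 5) · 2^{1 − 10} = 3003 · 1/512 = 3003/512.
Numerically: E[X] ≈ 5.8652.

E[X] = C(15,5)·2^(1−C(5,2)) = 3003/512 ≈ 5.8652.


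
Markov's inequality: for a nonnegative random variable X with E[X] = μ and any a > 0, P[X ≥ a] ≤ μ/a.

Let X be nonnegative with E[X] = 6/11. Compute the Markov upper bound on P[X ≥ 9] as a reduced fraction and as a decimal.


μ = E[X] = 6/11, a = 9.
Markov: P[X ≥ 9] ≤ μ/a = (6/11)/9 = 2/33.
Numerically: ≈ 0.06061.
(Since a = 9 > μ = 0.54545, the bound 2/33 is < 1 and informative.)

P[X ≥ 9] ≤ 2/33 ≈ 0.06061.


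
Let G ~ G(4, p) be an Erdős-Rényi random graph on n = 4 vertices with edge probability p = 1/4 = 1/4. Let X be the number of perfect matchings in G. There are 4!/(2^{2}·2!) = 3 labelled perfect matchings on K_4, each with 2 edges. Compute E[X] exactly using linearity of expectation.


K_4 has 4!/(2^{2}·2!) = 3 labelled perfect matchings.
For each such perfect matching H, let X_H = 1 if all 2 edges of H are present in G. Then P[X_H = 1] = p^{2} = (1/4)^{2} = 1/16.
Summing the indicators: E[X] = Σ_H E[X_H] = 3 · p^{2} = 3 · 1/16 = 3/16.
Numerically: E[X] ≈ 0.1875.

E[X] = 3 · (1/4)^{2} = 3/16 ≈ 0.1875.


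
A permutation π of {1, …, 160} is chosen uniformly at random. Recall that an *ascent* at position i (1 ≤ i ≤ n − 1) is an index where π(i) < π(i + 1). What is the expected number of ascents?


Write X = Σ X_I over i = 1, …, 159, with X_I the indicator of one ascent.
There are 159 indicators.
For each fixed i, the pair (π(i), π(i+1)) is a uniformly random ordered pair of distinct values from {1, …, 160}; by symmetry P[π(i) < π(i+1)] = 1/2.
By linearity: E[X] = 159 · (1/2) = (160 − 1) · (1/2) = 159/2 ≈ 79.5000.

E[X] = 159/2 = 79.5000.


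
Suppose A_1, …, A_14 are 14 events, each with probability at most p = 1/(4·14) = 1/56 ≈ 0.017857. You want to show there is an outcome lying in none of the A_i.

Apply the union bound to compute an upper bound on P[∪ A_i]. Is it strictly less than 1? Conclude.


Union bound: P[∪_{i=1}^{14} A_i] ≤ Σ_i P[A_i] ≤ 14·p = 14·(1/56) = 1/4.
Numerically: 1/4 ≈ 0.250000.
Is 1/4 < 1? YES.
Since P[∪ A_i] ≤ 1/4 < 1, the complement has P[∩ A_i^c] ≥ 1 − 1/4 = 3/4 > 0, so some outcome avoids every A_i.

14·p = 1/4 ≈ 0.250000; existence CERTIFIED by the union bound.


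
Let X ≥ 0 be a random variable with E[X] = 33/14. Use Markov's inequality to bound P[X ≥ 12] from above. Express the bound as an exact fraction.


μ = E[X] = 33/14, a = 12.
Markov: P[X ≥ 12] ≤ μ/a = (33/14)/12 = 11/56.
Numerically: ≈ 0.196429.
(Since a = 12 > μ = 2.357143, the bound 11/56 is < 1 and informative.)

P[X ≥ 12] ≤ 11/56 ≈ 0.196429.


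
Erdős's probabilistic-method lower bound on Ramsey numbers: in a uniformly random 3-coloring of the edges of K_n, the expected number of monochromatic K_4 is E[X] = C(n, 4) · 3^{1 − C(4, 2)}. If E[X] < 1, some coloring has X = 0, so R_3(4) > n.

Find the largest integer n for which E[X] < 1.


We need C(n, 4) · 3^{1 − 6} < 1, i.e. C(n, 4) < 3^{6 − 1} = 243.
Check values of n near the boundary:
  n = 9: C(9, 4) = 126; 126 < 243? YES
  n = 10: C(10, 4) = 210; 210 < 243? YES
  n = 11: C(11, 4) = 330; 330 < 243? NO
  n = 12: C(12, 4) = 495; 495 < 243? NO
  n = 13: C(13, 4) = 715; 715 < 243? NO
The largest n with C(n, 4) < 243 is n = 10 (where E[X] = 70/81 ≈ 0.8642). Hence R_3(4) > 10, i.e. R_3(4) ≥ 11.

Largest n = 10; hence R_3(4) > 10.


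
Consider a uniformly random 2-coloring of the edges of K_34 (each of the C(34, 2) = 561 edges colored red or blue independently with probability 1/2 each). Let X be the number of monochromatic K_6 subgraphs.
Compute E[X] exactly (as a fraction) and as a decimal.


Let X = Σ_S X_S over the C(34, 6) = 1344904 subsets S of size 6, where X_S = 1 if the K_6 on S is monochromatic.
For a fixed S, the K_6 on S has C(6, 2) = 15 edges. P[all 15 edges red] = (1/2)^15, and likewise for blue, so P[monochromatic] = 2·(1/2)^15 = 2^{1 − 15} = 1/16384.
Summing: E[X] = C(34, 6) · 2^{1 − 15} = 1344904 · 1/16384 = 168113/2048.
Numerically: E[X] ≈ 82.0864.

E[X] = C(34,6)·2^(1−C(6,2)) = 168113/2048 ≈ 82.0864.


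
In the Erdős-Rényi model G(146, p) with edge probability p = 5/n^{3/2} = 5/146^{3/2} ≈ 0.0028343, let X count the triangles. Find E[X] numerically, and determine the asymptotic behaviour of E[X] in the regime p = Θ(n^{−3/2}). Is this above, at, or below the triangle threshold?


Number of potential triangles: C(146, 3) = 508080.
Each occurs with probability p³ ≈ (0.0028343)³ ≈ 2.2767857e-08.
By linearity: E[X] = C(146, 3)·p³ ≈ 508080 · 2.2767857e-08 ≈ 0.01157.
Since α = 3/2 > 1, p = c/n^{3/2} = o(1/n) is below the triangle threshold p ~ 1/n. Asymptotically E[X] ~ (c³/6)·n^{3(1−α)} = (5³/6)·n^{-1.5} → 0, so by Markov's inequality G has no triangles w.h.p.

E[X] ≈ 0.01157; in regime p = Θ(1/n^{3/2}) E[X] tends to 0 (below the triangle threshold p ~ 1/n).


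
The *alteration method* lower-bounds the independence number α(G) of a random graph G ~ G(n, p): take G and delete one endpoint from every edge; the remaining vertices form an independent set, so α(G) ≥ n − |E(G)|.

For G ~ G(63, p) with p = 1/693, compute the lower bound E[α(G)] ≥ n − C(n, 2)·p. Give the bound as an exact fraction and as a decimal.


E[|E(G)|] = C(63, 2)·p = 1953 · (1/693) = 31/11.
E[α(G)] ≥ n − E[|E(G)|] = 63 − 31/11 = 662/11.
Numerically: ≈ 60.1818.
(This is only a lower bound; the true E[α(G)] may be larger.)

E[α(G)] ≥ 662/11 ≈ 60.1818.


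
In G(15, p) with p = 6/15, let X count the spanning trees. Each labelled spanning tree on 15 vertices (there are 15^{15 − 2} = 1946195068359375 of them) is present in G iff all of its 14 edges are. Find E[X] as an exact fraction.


K_15 has 15^{15 − 2} = 1946195068359375 labelled spanning trees.
For each such spanning tree H, let X_H = 1 if all 14 edges of H are present in G. Then P[X_H = 1] = p^{14} = (2/5)^{14} = 16384/6103515625.
By linearity: E[X] = Σ_H E[X_H] = 1946195068359375 · p^{14} = 1946195068359375 · 16384/6103515625 = 26121388032/5.
Numerically: E[X] ≈ 5.224e+09.

E[X] = 1946195068359375 · (2/5)^{14} = 26121388032/5 ≈ 5.224e+09.


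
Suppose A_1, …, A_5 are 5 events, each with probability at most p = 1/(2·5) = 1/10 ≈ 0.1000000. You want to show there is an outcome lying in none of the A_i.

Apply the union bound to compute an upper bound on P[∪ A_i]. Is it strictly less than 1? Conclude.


Union bound: P[∪_{i=1}^{5} A_i] ≤ Σ_i P[A_i] ≤ 5·p = 5·(1/10) = 1/2.
Numerically: 1/2 ≈ 0.5000000.
Is 1/2 < 1? YES.
Since P[∪ A_i] ≤ 1/2 < 1, the complement has P[∩ A_i^c] ≥ 1 − 1/2 = 1/2 > 0, so some outcome avoids every A_i.

5·p = 1/2 ≈ 0.5000000; existence CERTIFIED by the union bound.


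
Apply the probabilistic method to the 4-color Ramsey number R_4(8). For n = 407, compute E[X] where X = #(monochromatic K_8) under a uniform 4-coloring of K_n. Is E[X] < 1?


E[X] = C(407, 8) · 4^{1 − 28} = 17424959239309050 · 4^{−27} = 17424959239309050/18014398509481984.
As a reduced fraction: E[X] = 8712479619654525/9007199254740992 ≈ 0.967280.
Is E[X] < 1? YES.
Since E[X] < 1, there exists a 4-coloring of K_{407} with no monochromatic K_8; hence R_4(8) > 407.

E[X] = 8712479619654525/9007199254740992 ≈ 0.967280; E[X] < 1, so R_4(8) > 407.


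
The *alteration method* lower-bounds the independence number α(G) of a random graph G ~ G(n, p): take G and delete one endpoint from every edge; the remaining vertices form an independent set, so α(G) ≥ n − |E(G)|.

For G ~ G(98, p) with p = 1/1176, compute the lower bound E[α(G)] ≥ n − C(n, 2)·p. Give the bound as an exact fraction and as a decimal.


E[|E(G)|] = C(98, 2)·p = 4753 · (1/1176) = 97/24.
E[α(G)] ≥ n − E[|E(G)|] = 98 − 97/24 = 2255/24.
Numerically: ≈ 93.958333.
(This is only a lower bound; the true E[α(G)] may be larger.)

E[α(G)] ≥ 2255/24 ≈ 93.958333.


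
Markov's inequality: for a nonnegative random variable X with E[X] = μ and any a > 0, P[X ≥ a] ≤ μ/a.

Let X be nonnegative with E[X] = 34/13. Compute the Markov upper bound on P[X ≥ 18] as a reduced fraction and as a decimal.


μ = E[X] = 34/13, a = 18.
Markov: P[X ≥ 18] ≤ μ/a = (34/13)/18 = 17/117.
Numerically: ≈ 0.145.
(Since a = 18 > μ = 2.615, the bound 17/117 is < 1 and informative.)

P[X ≥ 18] ≤ 17/117 ≈ 0.145.


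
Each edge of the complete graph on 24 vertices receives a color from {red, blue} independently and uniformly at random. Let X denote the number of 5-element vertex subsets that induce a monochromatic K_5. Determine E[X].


Let X = Σ_S X_S over the C(24, 5) = 42504 subsets S of size 5, where X_S = 1 if the K_5 on S is monochromatic.
For a fixed S, the K_5 on S has C(5, 2) = 10 edges. P[all 10 edges red] = (1/2)^10, and likewise for blue, so P[monochromatic] = 2·(1/2)^10 = 2^{1 − 10} = 1/512.
By linearity of expectation: E[X] = C(24, 5) · 2^{1 − 10} = 42504 · 1/512 = 5313/64.
Numerically: E[X] ≈ 83.016.

E[X] = C(24,5)·2^(1−C(5,2)) = 5313/64 ≈ 83.016.


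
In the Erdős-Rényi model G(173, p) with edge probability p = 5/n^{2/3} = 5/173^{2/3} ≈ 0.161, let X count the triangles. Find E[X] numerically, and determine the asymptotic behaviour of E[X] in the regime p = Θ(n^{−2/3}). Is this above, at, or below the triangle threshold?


Number of potential triangles: C(173, 3) = 848046.
Each occurs with probability p³ ≈ (0.161)³ ≈ 4.176551e-03.
By linearity: E[X] = C(173, 3)·p³ ≈ 848046 · 4.176551e-03 ≈ 3541.9075.
Since α = 2/3 < 1, p = c/n^{2/3} ≫ 1/n is above the triangle threshold p ~ 1/n. Asymptotically E[X] ~ (c³/6)·n^{3(1−α)} = (5³/6)·n^{1} → ∞; triangles are abundant w.h.p.

E[X] ≈ 3541.9075; in regime p = Θ(1/n^{2/3}) E[X] diverges (above the triangle threshold p ~ 1/n).


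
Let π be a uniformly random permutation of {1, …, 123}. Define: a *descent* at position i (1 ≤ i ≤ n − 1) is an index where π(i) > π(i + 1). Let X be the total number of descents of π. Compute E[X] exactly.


Write X = Σ X_I over i = 1, …, 122, with X_I the indicator of one descent.
There are 122 indicators.
For each fixed i, the pair (π(i), π(i+1)) is a uniformly random ordered pair of distinct values from {1, …, 123}; by symmetry P[π(i) > π(i+1)] = 1/2.
By linearity: E[X] = 122 · (1/2) = (123 − 1) · (1/2) = 61 ≈ 61.000.

E[X] = 61 = 61.000.


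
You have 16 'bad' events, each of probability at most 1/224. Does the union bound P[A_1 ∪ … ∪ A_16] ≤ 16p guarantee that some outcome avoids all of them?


Union bound: P[∪_{i=1}^{16} A_i] ≤ Σ_i P[A_i] ≤ 16·p = 16·(1/224) = 1/14.
Numerically: 1/14 ≈ 0.0714286.
Is 1/14 < 1? YES.
Since P[∪ A_i] ≤ 1/14 < 1, the complement has P[∩ A_i^c] ≥ 1 − 1/14 = 13/14 > 0, so some outcome avoids every A_i.

16·p = 1/14 ≈ 0.0714286; existence CERTIFIED by the union bound.


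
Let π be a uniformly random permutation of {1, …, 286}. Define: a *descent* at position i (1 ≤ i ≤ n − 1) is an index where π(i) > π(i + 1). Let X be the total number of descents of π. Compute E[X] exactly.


Write X = Σ X_I over i = 1, …, 285, with X_I the indicator of one descent.
There are 285 indicators.
For each fixed i, the pair (π(i), π(i+1)) is a uniformly random ordered pair of distinct values from {1, …, 286}; by symmetry P[π(i) > π(i+1)] = 1/2.
By linearity: E[X] = 285 · (1/2) = (286 − 1) · (1/2) = 285/2 ≈ 142.5000.

E[X] = 285/2 = 142.5000.


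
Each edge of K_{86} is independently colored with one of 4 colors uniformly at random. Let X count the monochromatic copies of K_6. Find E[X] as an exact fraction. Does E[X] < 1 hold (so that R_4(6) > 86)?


E[X] = C(86, 6) · 4^{1 − 15} = 470155077 · 4^{−14} = 470155077/268435456.
As a reduced fraction: E[X] = 470155077/268435456 ≈ 1.75146.
Is E[X] < 1? NO.
Since E[X] ≥ 1, the first-moment bound is inconclusive at n = 86; it does NOT by itself certify R_4(6) > 86.

E[X] = 470155077/268435456 ≈ 1.75146; E[X] ≥ 1; first-moment method inconclusive here.


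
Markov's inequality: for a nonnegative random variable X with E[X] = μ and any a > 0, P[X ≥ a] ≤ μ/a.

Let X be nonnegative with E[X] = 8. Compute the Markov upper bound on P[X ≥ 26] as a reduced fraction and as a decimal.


μ = E[X] = 8, a = 26.
Markov: P[X ≥ 26] ≤ μ/a = (8)/26 = 4/13.
Numerically: ≈ 0.3077.
(Since a = 26 > μ = 8.0000, the bound 4/13 is < 1 and informative.)

P[X ≥ 26] ≤ 4/13 ≈ 0.3077.


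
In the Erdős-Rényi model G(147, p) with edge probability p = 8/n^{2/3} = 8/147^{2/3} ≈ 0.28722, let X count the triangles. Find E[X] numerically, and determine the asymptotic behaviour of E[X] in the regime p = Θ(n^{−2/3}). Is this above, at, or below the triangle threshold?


Number of potential triangles: C(147, 3) = 518665.
Each occurs with probability p³ ≈ (0.28722)³ ≈ 2.3693831e-02.
By linearity: E[X] = C(147, 3)·p³ ≈ 518665 · 2.3693831e-02 ≈ 12289.16100.
Since α = 2/3 < 1, p = c/n^{2/3} ≫ 1/n is above the triangle threshold p ~ 1/n. Asymptotically E[X] ~ (c³/6)·n^{3(1−α)} = (8³/6)·n^{1} → ∞; triangles are abundant w.h.p.

E[X] ≈ 12289.16100; in regime p = Θ(1/n^{2/3}) E[X] diverges (above the triangle threshold p ~ 1/n).


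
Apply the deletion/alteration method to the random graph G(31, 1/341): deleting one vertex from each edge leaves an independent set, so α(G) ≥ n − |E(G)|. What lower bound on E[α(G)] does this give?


E[|E(G)|] = C(31, 2)·p = 465 · (1/341) = 15/11.
E[α(G)] ≥ n − E[|E(G)|] = 31 − 15/11 = 326/11.
Numerically: ≈ 29.636364.
(This is only a lower bound; the true E[α(G)] may be larger.)

E[α(G)] ≥ 326/11 ≈ 29.636364.


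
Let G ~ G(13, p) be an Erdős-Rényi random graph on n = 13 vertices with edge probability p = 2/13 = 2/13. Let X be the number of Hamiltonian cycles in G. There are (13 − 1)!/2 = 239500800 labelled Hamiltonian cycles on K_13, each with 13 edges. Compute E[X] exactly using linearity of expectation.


K_13 has (13 − 1)!/2 = 239500800 labelled Hamiltonian cycles.
For each such Hamiltonian cycle H, let X_H = 1 if all 13 edges of H are present in G. Then P[X_H = 1] = p^{13} = (2/13)^{13} = 8192/302875106592253.
By linearity of expectation: E[X] = Σ_H E[X_H] = 239500800 · p^{13} = 239500800 · 8192/302875106592253 = 1961990553600/302875106592253.
Numerically: E[X] ≈ 0.00648.

E[X] = 239500800 · (2/13)^{13} = 1961990553600/302875106592253 ≈ 0.00648.


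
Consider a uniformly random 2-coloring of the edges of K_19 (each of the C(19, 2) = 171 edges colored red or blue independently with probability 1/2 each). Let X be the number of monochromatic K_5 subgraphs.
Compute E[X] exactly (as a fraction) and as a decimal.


Let X = Σ_S X_S over the C(19, 5) = 11628 subsets S of size 5, where X_S = 1 if the K_5 on S is monochromatic.
For a fixed S, the K_5 on S has C(5, 2) = 10 edges. P[all 10 edges red] = (1/2)^10, and likewise for blue, so P[monochromatic] = 2·(1/2)^10 = 2^{1 − 10} = 1/512.
By linearity of expectation: E[X] = C(19, 5) · 2^{1 − 10} = 11628 · 1/512 = 2907/128.
Numerically: E[X] ≈ 22.710938.

E[X] = C(19,5)·2^(1−C(5,2)) = 2907/128 ≈ 22.710938.


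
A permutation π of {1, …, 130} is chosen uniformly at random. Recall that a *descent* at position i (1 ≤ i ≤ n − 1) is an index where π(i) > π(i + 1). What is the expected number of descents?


Write X = Σ X_I over i = 1, …, 129, with X_I the indicator of one descent.
There are 129 indicators.
For each fixed i, the pair (π(i), π(i+1)) is a uniformly random ordered pair of distinct values from {1, …, 130}; by symmetry P[π(i) > π(i+1)] = 1/2.
By linearity: E[X] = 129 · (1/2) = (130 − 1) · (1/2) = 129/2 ≈ 64.50000.

E[X] = 129/2 = 64.50000.


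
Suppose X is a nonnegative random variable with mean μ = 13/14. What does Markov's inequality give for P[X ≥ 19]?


μ = E[X] = 13/14, a = 19.
Markov: P[X ≥ 19] ≤ μ/a = (13/14)/19 = 13/266.
Numerically: ≈ 0.0489.
(Since a = 19 > μ = 0.9286, the bound 13/266 is < 1 and informative.)

P[X ≥ 19] ≤ 13/266 ≈ 0.0489.


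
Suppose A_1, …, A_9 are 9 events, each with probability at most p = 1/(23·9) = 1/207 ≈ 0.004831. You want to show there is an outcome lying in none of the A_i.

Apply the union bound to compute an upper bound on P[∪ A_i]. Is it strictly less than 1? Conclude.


Union bound: P[∪_{i=1}^{9} A_i] ≤ Σ_i P[A_i] ≤ 9·p = 9·(1/207) = 1/23.
Numerically: 1/23 ≈ 0.043478.
Is 1/23 < 1? YES.
Since P[∪ A_i] ≤ 1/23 < 1, the complement has P[∩ A_i^c] ≥ 1 − 1/23 = 22/23 > 0, so some outcome avoids every A_i.

9·p = 1/23 ≈ 0.043478; existence CERTIFIED by the union bound.


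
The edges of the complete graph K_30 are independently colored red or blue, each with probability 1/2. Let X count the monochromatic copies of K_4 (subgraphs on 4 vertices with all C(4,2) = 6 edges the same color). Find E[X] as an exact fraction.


Let X = Σ_S X_S over the C(30, 4) = 27405 subsets S of size 4, where X_S = 1 if the K_4 on S is monochromatic.
For a fixed S, the K_4 on S has C(4, 2) = 6 edges. P[all 6 edges red] = (1/2)^6, and likewise for blue, so P[monochromatic] = 2·(1/2)^6 = 2^{1 − 6} = 1/32.
Summing: E[X] = C(30, 4) · 2^{1 − 6} = 27405 · 1/32 = 27405/32.
Numerically: E[X] ≈ 856.406.

E[X] = C(30,4)·2^(1−C(4,2)) = 27405/32 ≈ 856.406.


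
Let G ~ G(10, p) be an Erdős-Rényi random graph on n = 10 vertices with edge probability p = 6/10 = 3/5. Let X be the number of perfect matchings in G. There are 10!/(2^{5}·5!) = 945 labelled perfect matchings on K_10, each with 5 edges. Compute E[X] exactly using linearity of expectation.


K_10 has 10!/(2^{5}·5!) = 945 labelled perfect matchings.
For each such perfect matching H, let X_H = 1 if all 5 edges of H are present in G. Then P[X_H = 1] = p^{5} = (3/5)^{5} = 243/3125.
Summing the indicators: E[X] = Σ_H E[X_H] = 945 · p^{5} = 945 · 243/3125 = 45927/625.
Numerically: E[X] ≈ 73.483.

E[X] = 945 · (3/5)^{5} = 45927/625 ≈ 73.483.


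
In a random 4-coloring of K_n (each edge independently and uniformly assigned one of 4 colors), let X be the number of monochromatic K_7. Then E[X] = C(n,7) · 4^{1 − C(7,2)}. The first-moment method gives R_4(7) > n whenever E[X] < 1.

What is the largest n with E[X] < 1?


We need C(n, 7) · 4^{1 − 21} < 1, i.e. C(n, 7) < 4^{21 − 1} = 1099511627776.
Check values of n near the boundary:
  n = 175: C(175, 7) = 883208107275; 883208107275 < 1099511627776? YES
  n = 176: C(176, 7) = 919790691600; 919790691600 < 1099511627776? YES
  n = 177: C(177, 7) = 957664425960; 957664425960 < 1099511627776? YES
  n = 178: C(178, 7) = 996867063280; 996867063280 < 1099511627776? YES
  n = 179: C(179, 7) = 1037437234460; 1037437234460 < 1099511627776? YES
  n = 180: C(180, 7) = 1079414463600; 1079414463600 < 1099511627776? YES
  n = 181: C(181, 7) = 1122839183400; 1122839183400 < 1099511627776? NO
The largest n with C(n, 7) < 1099511627776 is n = 180 (where E[X] = 67463403975/68719476736 ≈ 0.9817). Hence R_4(7) > 180, i.e. R_4(7) ≥ 181.

Largest n = 180; hence R_4(7) > 180.


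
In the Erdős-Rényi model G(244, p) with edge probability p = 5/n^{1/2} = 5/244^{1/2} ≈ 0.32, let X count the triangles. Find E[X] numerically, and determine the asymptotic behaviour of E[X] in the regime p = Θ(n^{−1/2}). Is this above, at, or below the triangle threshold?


Number of potential triangles: C(244, 3) = 2391444.
Each occurs with probability p³ ≈ (0.32)³ ≈ 3.27963e-02.
By linearity: E[X] = C(244, 3)·p³ ≈ 2391444 · 3.27963e-02 ≈ 78430.591.
Since α = 1/2 < 1, p = c/n^{1/2} ≫ 1/n is above the triangle threshold p ~ 1/n. Asymptotically E[X] ~ (c³/6)·n^{3(1−α)} = (5³/6)·n^{1.5} → ∞; triangles are abundant w.h.p.

E[X] ≈ 78430.591; in regime p = Θ(1/n^{1/2}) E[X] diverges (above the triangle threshold p ~ 1/n).


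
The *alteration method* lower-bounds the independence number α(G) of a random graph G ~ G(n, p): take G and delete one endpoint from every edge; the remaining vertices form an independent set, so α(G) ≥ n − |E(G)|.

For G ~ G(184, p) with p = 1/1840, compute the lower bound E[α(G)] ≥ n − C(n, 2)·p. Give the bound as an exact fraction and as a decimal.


E[|E(G)|] = C(184, 2)·p = 16836 · (1/1840) = 183/20.
E[α(G)] ≥ n − E[|E(G)|] = 184 − 183/20 = 3497/20.
Numerically: ≈ 174.850000.
(This is only a lower bound; the true E[α(G)] may be larger.)

E[α(G)] ≥ 3497/20 ≈ 174.850000.


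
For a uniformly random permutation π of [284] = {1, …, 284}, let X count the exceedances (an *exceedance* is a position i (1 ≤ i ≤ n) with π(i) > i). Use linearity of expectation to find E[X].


Write X = Σ_{i=1}^{284} X_i, where X_i = 1_{π(i) > i}.
For each fixed i, π(i) is uniform over {1, …, 284} (marginal of a uniform permutation), so P[π(i) > i] = (n − i)/n. Summing: Σ_{i=1}^{284} (n − i)/n = (0 + 1 + … + 283)/284 = 284(284 − 1)/(2·284) = (284 − 1)/2.
Hence E[X] = Σ_{i=1}^{284} (284 − i)/284 = 283/2 ≈ 141.500000.

E[X] = 283/2 = 141.500000.


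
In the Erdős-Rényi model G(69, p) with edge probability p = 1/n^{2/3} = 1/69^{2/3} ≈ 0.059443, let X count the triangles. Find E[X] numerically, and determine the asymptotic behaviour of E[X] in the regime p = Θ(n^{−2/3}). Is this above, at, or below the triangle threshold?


Number of potential triangles: C(69, 3) = 52394.
Each occurs with probability p³ ≈ (0.059443)³ ≈ 2.1003991e-04.
By linearity: E[X] = C(69, 3)·p³ ≈ 52394 · 2.1003991e-04 ≈ 11.00483.
Since α = 2/3 < 1, p = c/n^{2/3} ≫ 1/n is above the triangle threshold p ~ 1/n. Asymptotically E[X] ~ (c³/6)·n^{3(1−α)} = (1³/6)·n^{1} → ∞; triangles are abundant w.h.p.

E[X] ≈ 11.00483; in regime p = Θ(1/n^{2/3}) E[X] diverges (above the triangle threshold p ~ 1/n).


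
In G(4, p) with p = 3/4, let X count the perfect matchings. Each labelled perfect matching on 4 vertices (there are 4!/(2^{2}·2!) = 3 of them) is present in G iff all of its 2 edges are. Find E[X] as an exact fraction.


K_4 has 4!/(2^{2}·2!) = 3 labelled perfect matchings.
For each such perfect matching H, let X_H = 1 if all 2 edges of H are present in G. Then P[X_H = 1] = p^{2} = (3/4)^{2} = 9/16.
By linearity: E[X] = Σ_H E[X_H] = 3 · p^{2} = 3 · 9/16 = 27/16.
Numerically: E[X] ≈ 1.688.

E[X] = 3 · (3/4)^{2} = 27/16 ≈ 1.688.


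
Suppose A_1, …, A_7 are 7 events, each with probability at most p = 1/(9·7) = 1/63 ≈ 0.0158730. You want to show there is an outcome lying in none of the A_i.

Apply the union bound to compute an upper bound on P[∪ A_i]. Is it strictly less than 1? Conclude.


Union bound: P[∪_{i=1}^{7} A_i] ≤ Σ_i P[A_i] ≤ 7·p = 7·(1/63) = 1/9.
Numerically: 1/9 ≈ 0.1111111.
Is 1/9 < 1? YES.
Since P[∪ A_i] ≤ 1/9 < 1, the complement has P[∩ A_i^c] ≥ 1 − 1/9 = 8/9 > 0, so some outcome avoids every A_i.

7·p = 1/9 ≈ 0.1111111; existence CERTIFIED by the union bound.


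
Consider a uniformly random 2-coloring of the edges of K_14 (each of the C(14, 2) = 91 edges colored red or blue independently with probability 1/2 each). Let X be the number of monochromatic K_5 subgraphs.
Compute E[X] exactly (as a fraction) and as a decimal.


Let X = Σ_S X_S over the C(14, 5) = 2002 subsets S of size 5, where X_S = 1 if the K_5 on S is monochromatic.
For a fixed S, the K_5 on S has C(5, 2) = 10 edges. P[all 10 edges red] = (1/2)^10, and likewise for blue, so P[monochromatic] = 2·(1/2)^10 = 2^{1 − 10} = 1/512.
By linearity of expectation: E[X] = C(14, 5) · 2^{1 − 10} = 2002 · 1/512 = 1001/256.
Numerically: E[X] ≈ 3.910156.

E[X] = C(14,5)·2^(1−C(5,2)) = 1001/256 ≈ 3.910156.


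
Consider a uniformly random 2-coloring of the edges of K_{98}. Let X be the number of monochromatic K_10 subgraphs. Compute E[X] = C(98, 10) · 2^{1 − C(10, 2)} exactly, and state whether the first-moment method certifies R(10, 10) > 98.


E[X] = C(98, 10) · 2^{1 − 45} = 14005614014756 · 2^{−44} = 14005614014756/17592186044416.
As a reduced fraction: E[X] = 3501403503689/4398046511104 ≈ 0.7961270.
Is E[X] < 1? YES.
Since E[X] < 1, there exists a 2-coloring of K_{98} with no monochromatic K_10; hence R(10, 10) > 98.

E[X] = 3501403503689/4398046511104 ≈ 0.7961270; E[X] < 1, so R(10, 10) > 98.


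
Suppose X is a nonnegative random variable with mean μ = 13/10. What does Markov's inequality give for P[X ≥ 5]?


μ = E[X] = 13/10, a = 5.
Markov: P[X ≥ 5] ≤ μ/a = (13/10)/5 = 13/50.
Numerically: ≈ 0.260.
(Since a = 5 > μ = 1.300, the bound 13/50 is < 1 and informative.)

P[X ≥ 5] ≤ 13/50 ≈ 0.260.


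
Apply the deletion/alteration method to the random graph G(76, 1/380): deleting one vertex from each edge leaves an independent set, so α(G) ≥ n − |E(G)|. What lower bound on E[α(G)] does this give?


E[|E(G)|] = C(76, 2)·p = 2850 · (1/380) = 15/2.
E[α(G)] ≥ n − E[|E(G)|] = 76 − 15/2 = 137/2.
Numerically: ≈ 68.5000.
(This is only a lower bound; the true E[α(G)] may be larger.)

E[α(G)] ≥ 137/2 ≈ 68.5000.


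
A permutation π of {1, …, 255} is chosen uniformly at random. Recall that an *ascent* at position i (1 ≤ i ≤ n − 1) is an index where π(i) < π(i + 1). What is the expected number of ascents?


Write X = Σ X_I over i = 1, …, 254, with X_I the indicator of one ascent.
There are 254 indicators.
For each fixed i, the pair (π(i), π(i+1)) is a uniformly random ordered pair of distinct values from {1, …, 255}; by symmetry P[π(i) < π(i+1)] = 1/2.
By linearity: E[X] = 254 · (1/2) = (255 − 1) · (1/2) = 127 ≈ 127.00000.

E[X] = 127 = 127.00000.


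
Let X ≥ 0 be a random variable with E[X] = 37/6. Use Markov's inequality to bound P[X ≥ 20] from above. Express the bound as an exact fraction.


μ = E[X] = 37/6, a = 20.
Markov: P[X ≥ 20] ≤ μ/a = (37/6)/20 = 37/120.
Numerically: ≈ 0.308.
(Since a = 20 > μ = 6.167, the bound 37/120 is < 1 and informative.)

P[X ≥ 20] ≤ 37/120 ≈ 0.308.


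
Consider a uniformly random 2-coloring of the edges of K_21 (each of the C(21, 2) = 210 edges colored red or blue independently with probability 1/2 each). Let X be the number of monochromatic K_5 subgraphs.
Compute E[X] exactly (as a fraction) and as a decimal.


Let X = Σ_S X_S over the C(21, 5) = 20349 subsets S of size 5, where X_S = 1 if the K_5 on S is monochromatic.
For a fixed S, the K_5 on S has C(5, 2) = 10 edges. P[all 10 edges red] = (1/2)^10, and likewise for blue, so P[monochromatic] = 2·(1/2)^10 = 2^{1 − 10} = 1/512.
By linearity: E[X] = C(21, 5) · 2^{1 − 10} = 20349 · 1/512 = 20349/512.
Numerically: E[X] ≈ 39.7441.

E[X] = C(21,5)·2^(1−C(5,2)) = 20349/512 ≈ 39.7441.


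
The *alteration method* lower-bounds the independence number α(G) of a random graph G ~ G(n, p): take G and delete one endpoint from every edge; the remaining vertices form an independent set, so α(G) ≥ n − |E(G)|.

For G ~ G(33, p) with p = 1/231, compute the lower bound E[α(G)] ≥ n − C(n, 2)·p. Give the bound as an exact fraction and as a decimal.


E[|E(G)|] = C(33, 2)·p = 528 · (1/231) = 16/7.
E[α(G)] ≥ n − E[|E(G)|] = 33 − 16/7 = 215/7.
Numerically: ≈ 30.71429.
(This is only a lower bound; the true E[α(G)] may be larger.)

E[α(G)] ≥ 215/7 ≈ 30.71429.


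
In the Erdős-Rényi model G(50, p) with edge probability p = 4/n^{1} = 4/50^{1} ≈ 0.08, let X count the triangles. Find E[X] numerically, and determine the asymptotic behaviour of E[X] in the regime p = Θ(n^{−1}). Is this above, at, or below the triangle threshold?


Number of potential triangles: C(50, 3) = 19600.
Each occurs with probability p³ ≈ (0.08)³ ≈ 5.12000e-04.
By linearity: E[X] = C(50, 3)·p³ ≈ 19600 · 5.12000e-04 ≈ 10.035.
Here α = 1, so p = 4/n is exactly at the triangle threshold p ~ 1/n. Asymptotically E[X] → c³/6 = 4³/6 = 32/3 ≈ 10.667, a bounded constant. In this regime the triangle count is asymptotically Poisson(c³/6).

E[X] ≈ 10.035; in regime p = Θ(1/n^{1}) E[X] stays bounded (at the triangle threshold p ~ 1/n).


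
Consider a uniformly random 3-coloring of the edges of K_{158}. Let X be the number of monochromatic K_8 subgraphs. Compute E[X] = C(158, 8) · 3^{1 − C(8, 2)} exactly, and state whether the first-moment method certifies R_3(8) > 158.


E[X] = C(158, 8) · 3^{1 − 28} = 8044984271181 · 3^{−27} = 8044984271181/7625597484987.
As a reduced fraction: E[X] = 2681661423727/2541865828329 ≈ 1.0549972.
Is E[X] < 1? NO.
Since E[X] ≥ 1, the first-moment bound is inconclusive at n = 158; it does NOT by itself certify R_3(8) > 158.

E[X] = 2681661423727/2541865828329 ≈ 1.0549972; E[X] ≥ 1; first-moment method inconclusive here.


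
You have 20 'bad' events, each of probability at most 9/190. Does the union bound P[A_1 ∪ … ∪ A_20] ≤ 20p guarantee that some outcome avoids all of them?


Union bound: P[∪_{i=1}^{20} A_i] ≤ Σ_i P[A_i] ≤ 20·p = 20·(9/190) = 18/19.
Numerically: 18/19 ≈ 0.94737.
Is 18/19 < 1? YES.
Since P[∪ A_i] ≤ 18/19 < 1, the complement has P[∩ A_i^c] ≥ 1 − 18/19 = 1/19 > 0, so some outcome avoids every A_i.

20·p = 18/19 ≈ 0.94737; existence CERTIFIED by the union bound.


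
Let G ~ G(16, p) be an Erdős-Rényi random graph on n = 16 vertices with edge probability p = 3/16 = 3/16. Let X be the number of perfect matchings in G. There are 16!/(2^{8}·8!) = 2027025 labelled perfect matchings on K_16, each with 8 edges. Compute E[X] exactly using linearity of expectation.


K_16 has 16!/(2^{8}·8!) = 2027025 labelled perfect matchings.
For each such perfect matching H, let X_H = 1 if all 8 edges of H are present in G. Then P[X_H = 1] = p^{8} = (3/16)^{8} = 6561/4294967296.
Summing the indicators: E[X] = Σ_H E[X_H] = 2027025 · p^{8} = 2027025 · 6561/4294967296 = 13299311025/4294967296.
Numerically: E[X] ≈ 3.096.

E[X] = 2027025 · (3/16)^{8} = 13299311025/4294967296 ≈ 3.096.


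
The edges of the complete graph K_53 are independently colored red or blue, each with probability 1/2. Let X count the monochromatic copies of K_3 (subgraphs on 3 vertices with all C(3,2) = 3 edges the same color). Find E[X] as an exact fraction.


Let X = Σ_S X_S over the C(53, 3) = 23426 subsets S of size 3, where X_S = 1 if the K_3 on S is monochromatic.
For a fixed S, the K_3 on S has C(3, 2) = 3 edges. P[all 3 edges red] = (1/2)^3, and likewise for blue, so P[monochromatic] = 2·(1/2)^3 = 2^{1 − 3} = 1/4.
By linearity: E[X] = C(53, 3) · 2^{1 − 3} = 23426 · 1/4 = 11713/2.
Numerically: E[X] ≈ 5856.500000.

E[X] = C(53,3)·2^(1−C(3,2)) = 11713/2 ≈ 5856.500000.


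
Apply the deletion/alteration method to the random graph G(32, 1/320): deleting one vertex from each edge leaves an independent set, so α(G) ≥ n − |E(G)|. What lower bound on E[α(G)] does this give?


E[|E(G)|] = C(32, 2)·p = 496 · (1/320) = 31/20.
E[α(G)] ≥ n − E[|E(G)|] = 32 − 31/20 = 609/20.
Numerically: ≈ 30.450.
(This is only a lower bound; the true E[α(G)] may be larger.)

E[α(G)] ≥ 609/20 ≈ 30.450.


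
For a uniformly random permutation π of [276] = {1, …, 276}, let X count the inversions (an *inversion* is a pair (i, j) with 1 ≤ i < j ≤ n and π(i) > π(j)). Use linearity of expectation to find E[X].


Write X = Σ X_I over the C(276, 2) = 37950 pairs i < j, with X_I the indicator of one inversion.
There are 37950 indicators.
For each fixed pair i < j, the values π(i) and π(j) are two distinct elements of {1, …, 276} in uniformly random order; by symmetry P[π(i) > π(j)] = 1/2.
By linearity: E[X] = 37950 · (1/2) = C(276, 2) · (1/2) = 37950/2 = 18975 ≈ 18975.000.

E[X] = 18975 = 18975.000.


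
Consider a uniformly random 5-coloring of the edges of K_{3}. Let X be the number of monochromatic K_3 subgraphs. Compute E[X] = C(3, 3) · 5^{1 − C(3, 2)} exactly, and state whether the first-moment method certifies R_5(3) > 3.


E[X] = C(3, 3) · 5^{1 − 3} = 1 · 5^{−2} = 1/25.
As a reduced fraction: E[X] = 1/25 ≈ 0.0400000.
Is E[X] < 1? YES.
Since E[X] < 1, there exists a 5-coloring of K_{3} with no monochromatic K_3; hence R_5(3) > 3.

E[X] = 1/25 ≈ 0.0400000; E[X] < 1, so R_5(3) > 3.


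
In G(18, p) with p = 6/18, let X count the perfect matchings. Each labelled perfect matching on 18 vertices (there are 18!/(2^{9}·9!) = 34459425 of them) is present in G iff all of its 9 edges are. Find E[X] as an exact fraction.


K_18 has 18!/(2^{9}·9!) = 34459425 labelled perfect matchings.
For each such perfect matching H, let X_H = 1 if all 9 edges of H are present in G. Then P[X_H = 1] = p^{9} = (1/3)^{9} = 1/19683.
By linearity: E[X] = Σ_H E[X_H] = 34459425 · p^{9} = 34459425 · 1/19683 = 425425/243.
Numerically: E[X] ≈ 1750.72.

E[X] = 34459425 · (1/3)^{9} = 425425/243 ≈ 1750.72.


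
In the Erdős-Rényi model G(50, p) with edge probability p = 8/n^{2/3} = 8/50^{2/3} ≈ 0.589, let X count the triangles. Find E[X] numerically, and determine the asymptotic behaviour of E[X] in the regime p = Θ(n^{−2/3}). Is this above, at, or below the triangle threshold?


Number of potential triangles: C(50, 3) = 19600.
Each occurs with probability p³ ≈ (0.589)³ ≈ 2.04800e-01.
By linearity: E[X] = C(50, 3)·p³ ≈ 19600 · 2.04800e-01 ≈ 4014.080.
Since α = 2/3 < 1, p = c/n^{2/3} ≫ 1/n is above the triangle threshold p ~ 1/n. Asymptotically E[X] ~ (c³/6)·n^{3(1−α)} = (8³/6)·n^{1} → ∞; triangles are abundant w.h.p.

E[X] ≈ 4014.080; in regime p = Θ(1/n^{2/3}) E[X] diverges (above the triangle threshold p ~ 1/n).


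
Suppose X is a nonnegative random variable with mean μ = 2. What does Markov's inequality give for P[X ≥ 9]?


μ = E[X] = 2, a = 9.
Markov: P[X ≥ 9] ≤ μ/a = (2)/9 = 2/9.
Numerically: ≈ 0.222222.
(Since a = 9 > μ = 2.000000, the bound 2/9 is < 1 and informative.)

P[X ≥ 9] ≤ 2/9 ≈ 0.222222.


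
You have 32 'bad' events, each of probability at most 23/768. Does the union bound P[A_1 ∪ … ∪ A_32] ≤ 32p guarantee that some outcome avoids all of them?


Union bound: P[∪_{i=1}^{32} A_i] ≤ Σ_i P[A_i] ≤ 32·p = 32·(23/768) = 23/24.
Numerically: 23/24 ≈ 0.9583333.
Is 23/24 < 1? YES.
Since P[∪ A_i] ≤ 23/24 < 1, the complement has P[∩ A_i^c] ≥ 1 − 23/24 = 1/24 > 0, so some outcome avoids every A_i.

32·p = 23/24 ≈ 0.9583333; existence CERTIFIED by the union bound.


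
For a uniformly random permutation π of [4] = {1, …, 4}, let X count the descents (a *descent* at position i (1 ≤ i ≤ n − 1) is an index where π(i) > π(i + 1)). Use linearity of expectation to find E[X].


Write X = Σ X_I over i = 1, …, 3, with X_I the indicator of one descent.
There are 3 indicators.
For each fixed i, the pair (π(i), π(i+1)) is a uniformly random ordered pair of distinct values from {1, …, 4}; by symmetry P[π(i) > π(i+1)] = 1/2.
By linearity: E[X] = 3 · (1/2) = (4 − 1) · (1/2) = 3/2 ≈ 1.500.

E[X] = 3/2 = 1.500.


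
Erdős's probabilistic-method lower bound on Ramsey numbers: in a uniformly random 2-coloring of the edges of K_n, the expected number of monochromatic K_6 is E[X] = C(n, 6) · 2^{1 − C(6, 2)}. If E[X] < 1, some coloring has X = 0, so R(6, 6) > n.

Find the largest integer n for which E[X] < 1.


We need C(n, 6) · 2^{1 − 15} < 1, i.e. C(n, 6) < 2^{15 − 1} = 16384.
Check values of n near the boundary:
  n = 12: C(12, 6) = 924; 924 < 16384? YES
  n = 13: C(13, 6) = 1716; 1716 < 16384? YES
  n = 14: C(14, 6) = 3003; 3003 < 16384? YES
  n = 15: C(15, 6) = 5005; 5005 < 16384? YES
  n = 16: C(16, 6) = 8008; 8008 < 16384? YES
  n = 17: C(17, 6) = 12376; 12376 < 16384? YES
  n = 18: C(18, 6) = 18564; 18564 < 16384? NO
The largest n with C(n, 6) < 16384 is n = 17 (where E[X] = 1547/2048 ≈ 0.7553711). Hence R(6, 6) > 17, i.e. R(6, 6) ≥ 18.

Largest n = 17; hence R(6, 6) > 17.


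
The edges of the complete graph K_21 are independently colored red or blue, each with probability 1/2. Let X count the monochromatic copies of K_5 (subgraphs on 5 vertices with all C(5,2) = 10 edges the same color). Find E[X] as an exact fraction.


Let X = Σ_S X_S over the C(21, 5) = 20349 subsets S of size 5, where X_S = 1 if the K_5 on S is monochromatic.
For a fixed S, the K_5 on S has C(5, 2) = 10 edges. P[all 10 edges red] = (1/2)^10, and likewise for blue, so P[monochromatic] = 2·(1/2)^10 = 2^{1 − 10} = 1/512.
By linearity: E[X] = C(21, 5) · 2^{1 − 10} = 20349 · 1/512 = 20349/512.
Numerically: E[X] ≈ 39.744141.

E[X] = C(21,5)·2^(1−C(5,2)) = 20349/512 ≈ 39.744141.


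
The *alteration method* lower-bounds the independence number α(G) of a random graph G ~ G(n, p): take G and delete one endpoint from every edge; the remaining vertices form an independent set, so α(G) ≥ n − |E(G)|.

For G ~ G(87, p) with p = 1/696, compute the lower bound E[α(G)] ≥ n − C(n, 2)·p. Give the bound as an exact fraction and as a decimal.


E[|E(G)|] = C(87, 2)·p = 3741 · (1/696) = 43/8.
E[α(G)] ≥ n − E[|E(G)|] = 87 − 43/8 = 653/8.
Numerically: ≈ 81.625000.
(This is only a lower bound; the true E[α(G)] may be larger.)

E[α(G)] ≥ 653/8 ≈ 81.625000.


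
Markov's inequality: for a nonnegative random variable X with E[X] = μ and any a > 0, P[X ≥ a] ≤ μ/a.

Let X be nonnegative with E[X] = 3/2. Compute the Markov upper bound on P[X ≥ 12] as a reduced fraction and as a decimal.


μ = E[X] = 3/2, a = 12.
Markov: P[X ≥ 12] ≤ μ/a = (3/2)/12 = 1/8.
Numerically: ≈ 0.12500.
(Since a = 12 > μ = 1.50000, the bound 1/8 is < 1 and informative.)

P[X ≥ 12] ≤ 1/8 ≈ 0.12500.


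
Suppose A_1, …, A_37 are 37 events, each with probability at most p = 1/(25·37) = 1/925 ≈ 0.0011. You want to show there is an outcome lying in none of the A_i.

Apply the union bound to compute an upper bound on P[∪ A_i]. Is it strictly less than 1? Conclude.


Union bound: P[∪_{i=1}^{37} A_i] ≤ Σ_i P[A_i] ≤ 37·p = 37·(1/925) = 1/25.
Numerically: 1/25 ≈ 0.0400.
Is 1/25 < 1? YES.
Since P[∪ A_i] ≤ 1/25 < 1, the complement has P[∩ A_i^c] ≥ 1 − 1/25 = 24/25 > 0, so some outcome avoids every A_i.

37·p = 1/25 ≈ 0.0400; existence CERTIFIED by the union bound.


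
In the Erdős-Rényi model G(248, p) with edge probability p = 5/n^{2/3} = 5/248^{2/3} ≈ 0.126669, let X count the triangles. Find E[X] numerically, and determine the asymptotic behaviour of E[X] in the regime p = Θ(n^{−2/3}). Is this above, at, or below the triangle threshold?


Number of potential triangles: C(248, 3) = 2511496.
Each occurs with probability p³ ≈ (0.126669)³ ≈ 2.03238814e-03.
By linearity: E[X] = C(248, 3)·p³ ≈ 2511496 · 2.03238814e-03 ≈ 5104.334677.
Since α = 2/3 < 1, p = c/n^{2/3} ≫ 1/n is above the triangle threshold p ~ 1/n. Asymptotically E[X] ~ (c³/6)·n^{3(1−α)} = (5³/6)·n^{1} → ∞; triangles are abundant w.h.p.

E[X] ≈ 5104.334677; in regime p = Θ(1/n^{2/3}) E[X] diverges (above the triangle threshold p ~ 1/n).
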